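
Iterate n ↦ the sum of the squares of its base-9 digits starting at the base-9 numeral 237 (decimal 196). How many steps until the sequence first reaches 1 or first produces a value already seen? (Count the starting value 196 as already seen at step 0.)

7

196 = (2,3,7)_9 → 62
62 = (6,8)_9 → 100
100 = (1,2,1)_9 → 6
6 = (6)_9 → 36
36 = (4,0)_9 → 16
16 = (1,7)_9 → 50
50 = (5,5)_9 → 50  — 50 repeats.
That took 7 steps.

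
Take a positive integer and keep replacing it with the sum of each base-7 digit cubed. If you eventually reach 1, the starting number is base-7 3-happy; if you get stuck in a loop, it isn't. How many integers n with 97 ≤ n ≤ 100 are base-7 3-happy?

1

97: 97 → 433 → 343 → 1  (reaches 1)
98: 98 → 8 → 2 → 8  (repeats 8)
99: 99 → 9 → 9  (repeats 9)
100: 100 → 16 → 16  (repeats 16)
base-7 3-happy: 97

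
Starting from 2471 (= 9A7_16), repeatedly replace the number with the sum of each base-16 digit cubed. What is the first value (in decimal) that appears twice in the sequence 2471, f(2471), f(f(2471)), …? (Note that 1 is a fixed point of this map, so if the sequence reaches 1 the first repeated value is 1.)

2471 = (9,10,7)_16 → 9³ + 10³ + 7³ = 729 + 1000 + 343 = 2072
2072 = (8,1,8)_16 → 8³ + 1³ + 8³ = 512 + 1 + 512 = 1025
1025 = (4,0,1)_16 → 4³ + 0³ + 1³ = 64 + 0 + 1 = 65
65 = (4,1)_16 → 4³ + 1³ = 64 + 1 = 65  — 65 already appeared earlier.

65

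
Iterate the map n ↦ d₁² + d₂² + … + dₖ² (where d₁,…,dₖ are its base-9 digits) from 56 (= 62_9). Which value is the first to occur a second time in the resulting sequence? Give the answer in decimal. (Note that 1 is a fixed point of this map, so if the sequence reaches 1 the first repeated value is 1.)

56 = (6,2)_9 → 6² + 2² = 36 + 4 = 40
40 = (4,4)_9 → 4² + 4² = 16 + 16 = 32
32 = (3,5)_9 → 3² + 5² = 9 + 25 = 34
34 = (3,7)_9 → 3² + 7² = 9 + 49 = 58
58 = (6,4)_9 → 6² + 4² = 36 + 16 = 52
52 = (5,7)_9 → 5² + 7² = 25 + 49 = 74
74 = (8,2)_9 → 8² + 2² = 64 + 4 = 68
68 = (7,5)_9 → 7² + 5² = 49 + 25 = 74  — 74 already appeared earlier.

74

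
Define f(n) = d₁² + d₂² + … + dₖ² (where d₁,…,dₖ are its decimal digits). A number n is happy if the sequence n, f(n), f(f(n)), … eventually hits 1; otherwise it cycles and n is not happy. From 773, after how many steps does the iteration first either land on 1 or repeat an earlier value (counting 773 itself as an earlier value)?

773 → 7² + 7² + 3² = 107
107 → 1² + 0² + 7² = 50
50 → 5² + 0² = 25
25 → 2² + 5² = 29
29 → 2² + 9² = 85
85 → 8² + 5² = 89
89 → 8² + 9² = 145
145 → 1² + 4² + 5² = 42
42 → 4² + 2² = 20
20 → 2² + 0² = 4
4 → 4² = 16
16 → 1² + 6² = 37
37 → 3² + 7² = 58
58 → 5² + 8² = 89  — 89 repeats.
That took 14 steps.

14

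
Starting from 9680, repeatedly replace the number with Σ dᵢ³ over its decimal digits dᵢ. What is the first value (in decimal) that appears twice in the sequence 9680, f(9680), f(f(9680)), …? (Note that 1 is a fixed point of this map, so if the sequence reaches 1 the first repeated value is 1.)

9680 → 9³ + 6³ + 8³ + 0³ = 729 + 216 + 512 + 0 = 1457
1457 → 1³ + 4³ + 5³ + 7³ = 1 + 64 + 125 + 343 = 533
533 → 5³ + 3³ + 3³ = 125 + 27 + 27 = 179
179 → 1³ + 7³ + 9³ = 1 + 343 + 729 = 1073
1073 → 1³ + 0³ + 7³ + 3³ = 1 + 0 + 343 + 27 = 371
371 → 3³ + 7³ + 1³ = 27 + 343 + 1 = 371  — 371 already appeared earlier.

371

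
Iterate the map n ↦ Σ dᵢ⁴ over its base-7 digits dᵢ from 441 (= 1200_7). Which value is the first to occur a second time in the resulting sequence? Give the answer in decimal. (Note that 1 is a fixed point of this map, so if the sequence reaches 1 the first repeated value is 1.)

441 = (1,2,0,0)_7 → 1⁴ + 2⁴ + 0⁴ + 0⁴ = 17
17 = (2,3)_7 → 2⁴ + 3⁴ = 97
97 = (1,6,6)_7 → 1⁴ + 6⁴ + 6⁴ = 2593
2593 = (1,0,3,6,3)_7 → 1⁴ + 0⁴ + 3⁴ + 6⁴ + 3⁴ = 1459
1459 = (4,1,5,3)_7 → 4⁴ + 1⁴ + 5⁴ + 3⁴ = 963
963 = (2,5,4,4)_7 → 2⁴ + 5⁴ + 4⁴ + 4⁴ = 1153
1153 = (3,2,3,5)_7 → 3⁴ + 2⁴ + 3⁴ + 5⁴ = 803
803 = (2,2,2,5)_7 → 2⁴ + 2⁴ + 2⁴ + 5⁴ = 673
673 = (1,6,5,1)_7 → 1⁴ + 6⁴ + 5⁴ + 1⁴ = 1923
1923 = (5,4,1,5)_7 → 5⁴ + 4⁴ + 1⁴ + 5⁴ = 1507
1507 = (4,2,5,2)_7 → 4⁴ + 2⁴ + 5⁴ + 2⁴ = 913
913 = (2,4,4,3)_7 → 2⁴ + 4⁴ + 4⁴ + 3⁴ = 609
609 = (1,5,3,0)_7 → 1⁴ + 5⁴ + 3⁴ + 0⁴ = 707
707 = (2,0,3,0)_7 → 2⁴ + 0⁴ + 3⁴ + 0⁴ = 97  — 97 already appeared earlier.

97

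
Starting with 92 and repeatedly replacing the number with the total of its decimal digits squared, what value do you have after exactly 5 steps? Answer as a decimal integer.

20

92 → 9² + 2² = 81 + 4 = 85
85 → 8² + 5² = 64 + 25 = 89
89 → 8² + 9² = 64 + 81 = 145
145 → 1² + 4² + 5² = 1 + 16 + 25 = 42
42 → 4² + 2² = 16 + 4 = 20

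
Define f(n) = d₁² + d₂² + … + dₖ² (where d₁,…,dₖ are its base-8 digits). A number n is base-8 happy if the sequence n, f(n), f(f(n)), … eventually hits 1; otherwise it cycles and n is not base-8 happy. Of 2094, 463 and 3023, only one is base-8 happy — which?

2094

2094: 2094 → 77 → 27 → 18 → 8 → 1  — reaches 1 (base-8 happy)
463: 463 → 99 → 26 → 13 → 26  — repeats 26 (not base-8 happy)
3023: 3023 → 124 → 66 → 5 → 25 → 10 → 5  — repeats 5 (not base-8 happy)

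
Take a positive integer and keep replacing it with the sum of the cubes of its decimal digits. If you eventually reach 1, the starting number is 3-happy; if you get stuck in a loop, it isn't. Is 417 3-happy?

not 3-happy

417 → 408
408 → 576
576 → 684
684 → 792
792 → 1080
1080 → 513
513 → 153
153 → 153  — 153 already seen; the sequence cycles without reaching 1.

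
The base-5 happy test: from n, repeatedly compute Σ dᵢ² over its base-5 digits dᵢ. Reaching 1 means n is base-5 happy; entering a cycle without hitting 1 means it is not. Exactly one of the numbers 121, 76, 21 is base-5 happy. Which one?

121: 121 → 33 → 11 → 5 → 1  — reaches 1 (base-5 happy)
76: 76 → 10 → 4 → 16 → 10  — repeats 10 (not base-5 happy)
21: 21 → 17 → 13 → 13  — repeats 13 (not base-5 happy)

121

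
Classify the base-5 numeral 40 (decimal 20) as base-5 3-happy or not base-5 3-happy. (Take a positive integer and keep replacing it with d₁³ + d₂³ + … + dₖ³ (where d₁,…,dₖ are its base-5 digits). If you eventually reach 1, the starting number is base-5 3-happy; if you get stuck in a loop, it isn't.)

20 = (4,0)_5 → 64
64 = (2,2,4)_5 → 80
80 = (3,1,0)_5 → 28
28 = (1,0,3)_5 → 28  — 28 already seen; the sequence cycles without reaching 1.

not base-5 3-happy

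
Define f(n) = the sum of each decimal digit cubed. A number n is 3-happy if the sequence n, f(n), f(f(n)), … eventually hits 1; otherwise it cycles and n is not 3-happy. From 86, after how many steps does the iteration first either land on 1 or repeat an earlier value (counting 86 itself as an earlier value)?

12

86 → 728
728 → 863
863 → 755
755 → 593
593 → 881
881 → 1025
1025 → 134
134 → 92
92 → 737
737 → 713
713 → 371
371 → 371  — 371 repeats.
That took 12 steps.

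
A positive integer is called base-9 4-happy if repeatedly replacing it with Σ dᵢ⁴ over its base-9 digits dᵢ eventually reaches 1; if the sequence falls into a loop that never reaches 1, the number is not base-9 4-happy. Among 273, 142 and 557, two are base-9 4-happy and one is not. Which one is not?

142

273: 273 → 243 → 81 → 1  — reaches 1 (base-9 4-happy)
142: 142 → 3698 → 5346 → 2482 → 3188 → 434 → 722 → 8208 → 114 → 1378 → 4098 → 1956 → 1394 → 8194 → 290 → 722  — repeats 722 (not base-9 4-happy)
557: 557 → 7793 → 5395 → 3363 → 2433 → 243 → 81 → 1  — reaches 1 (base-9 4-happy)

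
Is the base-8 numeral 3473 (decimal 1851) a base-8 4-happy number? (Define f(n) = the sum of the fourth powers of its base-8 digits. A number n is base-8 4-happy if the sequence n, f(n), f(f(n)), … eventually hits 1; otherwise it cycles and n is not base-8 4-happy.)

not base-8 4-happy

1851 = (3,4,7,3)_8 → 3⁴ + 4⁴ + 7⁴ + 3⁴ = 81 + 256 + 2401 + 81 = 2819
2819 = (5,4,0,3)_8 → 5⁴ + 4⁴ + 0⁴ + 3⁴ = 625 + 256 + 0 + 81 = 962
962 = (1,7,0,2)_8 → 1⁴ + 7⁴ + 0⁴ + 2⁴ = 1 + 2401 + 0 + 16 = 2418
2418 = (4,5,6,2)_8 → 4⁴ + 5⁴ + 6⁴ + 2⁴ = 256 + 625 + 1296 + 16 = 2193
2193 = (4,2,2,1)_8 → 4⁴ + 2⁴ + 2⁴ + 1⁴ = 256 + 16 + 16 + 1 = 289
289 = (4,4,1)_8 → 4⁴ + 4⁴ + 1⁴ = 256 + 256 + 1 = 513
513 = (1,0,0,1)_8 → 1⁴ + 0⁴ + 0⁴ + 1⁴ = 1 + 0 + 0 + 1 = 2
2 = (2)_8 → 2⁴ = 16
16 = (2,0)_8 → 2⁴ + 0⁴ = 16 + 0 = 16  — 16 already seen; the sequence cycles without reaching 1.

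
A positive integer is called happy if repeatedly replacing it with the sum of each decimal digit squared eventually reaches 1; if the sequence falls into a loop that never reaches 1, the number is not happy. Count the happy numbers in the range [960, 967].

1

960: 960 → 117 → 51 → 26 → 40 → 16 → 37 → 58 → 89 → 145 → 42 → 20 → 4 → 16  (repeats 16)
961: 961 → 118 → 66 → 72 → 53 → 34 → 25 → 29 → 85 → 89 → 145 → 42 → 20 → 4 → 16 → 37 → 58 → 89  (repeats 89)
962: 962 → 121 → 6 → 36 → 45 → 41 → 17 → 50 → 25 → 29 → 85 → 89 → 145 → 42 → 20 → 4 → 16 → 37 → 58 → 89  (repeats 89)
963: 963 → 126 → 41 → 17 → 50 → 25 → 29 → 85 → 89 → 145 → 42 → 20 → 4 → 16 → 37 → 58 → 89  (repeats 89)
964: 964 → 133 → 19 → 82 → 68 → 100 → 1  (reaches 1)
965: 965 → 142 → 21 → 5 → 25 → 29 → 85 → 89 → 145 → 42 → 20 → 4 → 16 → 37 → 58 → 89  (repeats 89)
966: 966 → 153 → 35 → 34 → 25 → 29 → 85 → 89 → 145 → 42 → 20 → 4 → 16 → 37 → 58 → 89  (repeats 89)
967: 967 → 166 → 73 → 58 → 89 → 145 → 42 → 20 → 4 → 16 → 37 → 58  (repeats 58)
happy: 964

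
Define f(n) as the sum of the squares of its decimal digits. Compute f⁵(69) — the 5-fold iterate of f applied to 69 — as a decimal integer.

16

69 → 6² + 9² = 117
117 → 1² + 1² + 7² = 51
51 → 5² + 1² = 26
26 → 2² + 6² = 40
40 → 4² + 0² = 16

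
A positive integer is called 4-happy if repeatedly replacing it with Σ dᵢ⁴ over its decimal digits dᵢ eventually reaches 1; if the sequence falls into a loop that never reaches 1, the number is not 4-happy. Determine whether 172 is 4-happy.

172 → 1⁴ + 7⁴ + 2⁴ = 1 + 2401 + 16 = 2418
2418 → 2⁴ + 4⁴ + 1⁴ + 8⁴ = 16 + 256 + 1 + 4096 = 4369
4369 → 4⁴ + 3⁴ + 6⁴ + 9⁴ = 256 + 81 + 1296 + 6561 = 8194
8194 → 8⁴ + 1⁴ + 9⁴ + 4⁴ = 4096 + 1 + 6561 + 256 = 10914
10914 → 1⁴ + 0⁴ + 9⁴ + 1⁴ + 4⁴ = 1 + 0 + 6561 + 1 + 256 = 6819
6819 → 6⁴ + 8⁴ + 1⁴ + 9⁴ = 1296 + 4096 + 1 + 6561 = 11954
11954 → 1⁴ + 1⁴ + 9⁴ + 5⁴ + 4⁴ = 1 + 1 + 6561 + 625 + 256 = 7444
7444 → 7⁴ + 4⁴ + 4⁴ + 4⁴ = 2401 + 256 + 256 + 256 = 3169
3169 → 3⁴ + 1⁴ + 6⁴ + 9⁴ = 81 + 1 + 1296 + 6561 = 7939
7939 → 7⁴ + 9⁴ + 3⁴ + 9⁴ = 2401 + 6561 + 81 + 6561 = 15604
15604 → 1⁴ + 5⁴ + 6⁴ + 0⁴ + 4⁴ = 1 + 625 + 1296 + 0 + 256 = 2178
2178 → 2⁴ + 1⁴ + 7⁴ + 8⁴ = 16 + 1 + 2401 + 4096 = 6514
6514 → 6⁴ + 5⁴ + 1⁴ + 4⁴ = 1296 + 625 + 1 + 256 = 2178  — 2178 already seen; the sequence cycles without reaching 1.

not 4-happy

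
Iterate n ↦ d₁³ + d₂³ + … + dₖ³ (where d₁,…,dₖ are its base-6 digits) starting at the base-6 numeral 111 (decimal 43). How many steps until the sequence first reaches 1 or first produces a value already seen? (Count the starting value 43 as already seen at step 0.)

43 = (1,1,1)_6 → 1³ + 1³ + 1³ = 1 + 1 + 1 = 3
3 = (3)_6 → 3³ = 27
27 = (4,3)_6 → 4³ + 3³ = 64 + 27 = 91
91 = (2,3,1)_6 → 2³ + 3³ + 1³ = 8 + 27 + 1 = 36
36 = (1,0,0)_6 → 1³ + 0³ + 0³ = 1 + 0 + 0 = 1  — reached 1.
That took 5 steps.

5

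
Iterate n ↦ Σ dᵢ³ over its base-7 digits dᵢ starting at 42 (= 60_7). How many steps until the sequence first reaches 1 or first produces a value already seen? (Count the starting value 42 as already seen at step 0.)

42 = (6,0)_7 → 216
216 = (4,2,6)_7 → 288
288 = (5,6,1)_7 → 342
342 = (6,6,6)_7 → 648
648 = (1,6,1,4)_7 → 282
282 = (5,5,2)_7 → 258
258 = (5,1,6)_7 → 342  — 342 repeats.
That took 7 steps.

7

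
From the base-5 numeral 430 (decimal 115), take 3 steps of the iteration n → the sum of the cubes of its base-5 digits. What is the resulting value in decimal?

9

115 = (4,3,0)_5 → 4³ + 3³ + 0³ = 64 + 27 + 0 = 91
91 = (3,3,1)_5 → 3³ + 3³ + 1³ = 27 + 27 + 1 = 55
55 = (2,1,0)_5 → 2³ + 1³ + 0³ = 8 + 1 + 0 = 9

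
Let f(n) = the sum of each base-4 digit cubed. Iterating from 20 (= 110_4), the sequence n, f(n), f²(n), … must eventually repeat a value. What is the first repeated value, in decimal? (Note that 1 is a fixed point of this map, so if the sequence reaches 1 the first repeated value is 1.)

20 = (1,1,0)_4 → 1³ + 1³ + 0³ = 1 + 1 + 0 = 2
2 = (2)_4 → 2³ = 8
8 = (2,0)_4 → 2³ + 0³ = 8 + 0 = 8  — 8 already appeared earlier.

8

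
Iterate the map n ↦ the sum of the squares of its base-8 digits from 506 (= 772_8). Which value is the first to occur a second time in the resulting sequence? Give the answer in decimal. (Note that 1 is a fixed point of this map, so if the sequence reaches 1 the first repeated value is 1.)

506 = (7,7,2)_8 → 7² + 7² + 2² = 102
102 = (1,4,6)_8 → 1² + 4² + 6² = 53
53 = (6,5)_8 → 6² + 5² = 61
61 = (7,5)_8 → 7² + 5² = 74
74 = (1,1,2)_8 → 1² + 1² + 2² = 6
6 = (6)_8 → 6² = 36
36 = (4,4)_8 → 4² + 4² = 32
32 = (4,0)_8 → 4² + 0² = 16
16 = (2,0)_8 → 2² + 0² = 4
4 = (4)_8 → 4² = 16  — 16 already appeared earlier.

16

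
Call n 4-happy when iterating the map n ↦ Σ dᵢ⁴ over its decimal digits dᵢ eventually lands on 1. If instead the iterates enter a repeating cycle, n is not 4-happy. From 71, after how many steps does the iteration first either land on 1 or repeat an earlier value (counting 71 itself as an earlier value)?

71 → 7⁴ + 1⁴ = 2402
2402 → 2⁴ + 4⁴ + 0⁴ + 2⁴ = 288
288 → 2⁴ + 8⁴ + 8⁴ = 8208
8208 → 8⁴ + 2⁴ + 0⁴ + 8⁴ = 8208  — 8208 repeats.
That took 4 steps.

4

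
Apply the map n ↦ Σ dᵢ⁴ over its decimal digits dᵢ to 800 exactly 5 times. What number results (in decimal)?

800 → 4096
4096 → 8113
8113 → 4179
4179 → 9219
9219 → 13139

13139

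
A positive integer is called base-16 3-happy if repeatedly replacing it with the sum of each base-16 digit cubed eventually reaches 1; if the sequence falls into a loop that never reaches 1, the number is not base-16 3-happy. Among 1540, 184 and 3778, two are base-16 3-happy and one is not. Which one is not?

1540: 1540 → 280 → 514 → 16 → 1  — reaches 1 (base-16 3-happy)
184: 184 → 1843 → 397 → 2710 → 1945 → 1801 → 1072 → 91 → 1456 → 1456  — repeats 1456 (not base-16 3-happy)
3778: 3778 → 4480 → 514 → 16 → 1  — reaches 1 (base-16 3-happy)

184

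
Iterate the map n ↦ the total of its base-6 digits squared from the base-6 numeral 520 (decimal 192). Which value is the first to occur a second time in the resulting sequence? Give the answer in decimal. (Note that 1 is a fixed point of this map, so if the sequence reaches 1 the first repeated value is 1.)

192 = (5,2,0)_6 → 5² + 2² + 0² = 25 + 4 + 0 = 29
29 = (4,5)_6 → 4² + 5² = 16 + 25 = 41
41 = (1,0,5)_6 → 1² + 0² + 5² = 1 + 0 + 25 = 26
26 = (4,2)_6 → 4² + 2² = 16 + 4 = 20
20 = (3,2)_6 → 3² + 2² = 9 + 4 = 13
13 = (2,1)_6 → 2² + 1² = 4 + 1 = 5
5 = (5)_6 → 5² = 25
25 = (4,1)_6 → 4² + 1² = 16 + 1 = 17
17 = (2,5)_6 → 2² + 5² = 4 + 25 = 29  — 29 already appeared earlier.

29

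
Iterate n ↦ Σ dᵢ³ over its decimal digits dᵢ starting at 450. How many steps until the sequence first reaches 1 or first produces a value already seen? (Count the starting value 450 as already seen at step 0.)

6

450 → 189
189 → 1242
1242 → 81
81 → 513
513 → 153
153 → 153  — 153 repeats.
That took 6 steps.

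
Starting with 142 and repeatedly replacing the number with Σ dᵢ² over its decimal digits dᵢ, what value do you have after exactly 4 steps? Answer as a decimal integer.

142 → 1² + 4² + 2² = 21
21 → 2² + 1² = 5
5 → 5² = 25
25 → 2² + 5² = 29

29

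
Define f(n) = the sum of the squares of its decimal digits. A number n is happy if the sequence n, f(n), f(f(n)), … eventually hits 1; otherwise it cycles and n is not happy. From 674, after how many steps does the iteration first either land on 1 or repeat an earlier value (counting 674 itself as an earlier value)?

674 → 6² + 7² + 4² = 36 + 49 + 16 = 101
101 → 1² + 0² + 1² = 1 + 0 + 1 = 2
2 → 2² = 4
4 → 4² = 16
16 → 1² + 6² = 1 + 36 = 37
37 → 3² + 7² = 9 + 49 = 58
58 → 5² + 8² = 25 + 64 = 89
89 → 8² + 9² = 64 + 81 = 145
145 → 1² + 4² + 5² = 1 + 16 + 25 = 42
42 → 4² + 2² = 16 + 4 = 20
20 → 2² + 0² = 4 + 0 = 4  — 4 repeats.
That took 11 steps.

11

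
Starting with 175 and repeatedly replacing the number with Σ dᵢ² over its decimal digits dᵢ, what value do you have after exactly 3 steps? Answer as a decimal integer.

65

175 → 1² + 7² + 5² = 1 + 49 + 25 = 75
75 → 7² + 5² = 49 + 25 = 74
74 → 7² + 4² = 49 + 16 = 65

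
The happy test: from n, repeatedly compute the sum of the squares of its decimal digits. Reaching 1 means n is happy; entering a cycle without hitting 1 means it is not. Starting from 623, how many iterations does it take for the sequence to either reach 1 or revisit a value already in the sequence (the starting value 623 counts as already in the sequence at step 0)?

5

623 → 6² + 2² + 3² = 36 + 4 + 9 = 49
49 → 4² + 9² = 16 + 81 = 97
97 → 9² + 7² = 81 + 49 = 130
130 → 1² + 3² + 0² = 1 + 9 + 0 = 10
10 → 1² + 0² = 1 + 0 = 1  — reached 1.
That took 5 steps.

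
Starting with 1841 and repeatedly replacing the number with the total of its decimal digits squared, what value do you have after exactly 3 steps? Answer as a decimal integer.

100

1841 → 1² + 8² + 4² + 1² = 82
82 → 8² + 2² = 68
68 → 6² + 8² = 100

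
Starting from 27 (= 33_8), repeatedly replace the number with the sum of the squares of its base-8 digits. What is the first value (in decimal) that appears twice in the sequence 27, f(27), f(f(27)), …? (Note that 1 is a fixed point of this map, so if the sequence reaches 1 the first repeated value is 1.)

27 = (3,3)_8 → 3² + 3² = 18
18 = (2,2)_8 → 2² + 2² = 8
8 = (1,0)_8 → 1² + 0² = 1  — reached the fixed point 1.
1 → 1, so 1 is the first repeated value.

1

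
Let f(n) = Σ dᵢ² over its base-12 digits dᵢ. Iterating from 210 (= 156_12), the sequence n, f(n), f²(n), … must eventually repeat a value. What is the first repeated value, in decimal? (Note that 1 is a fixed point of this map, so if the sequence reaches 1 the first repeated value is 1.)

210 = (1,5,6)_12 → 1² + 5² + 6² = 1 + 25 + 36 = 62
62 = (5,2)_12 → 5² + 2² = 25 + 4 = 29
29 = (2,5)_12 → 2² + 5² = 4 + 25 = 29  — 29 already appeared earlier.

29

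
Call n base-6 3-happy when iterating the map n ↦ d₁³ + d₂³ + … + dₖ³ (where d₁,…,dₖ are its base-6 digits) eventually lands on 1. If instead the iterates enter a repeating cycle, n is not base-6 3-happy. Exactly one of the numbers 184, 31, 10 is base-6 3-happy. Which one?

184: 184 → 189 → 153 → 92 → 43 → 3 → 27 → 91 → 36 → 1  — reaches 1 (base-6 3-happy)
31: 31 → 126 → 54 → 28 → 128 → 62 → 73 → 9 → 28  — repeats 28 (not base-6 3-happy)
10: 10 → 65 → 190 → 190  — repeats 190 (not base-6 3-happy)

184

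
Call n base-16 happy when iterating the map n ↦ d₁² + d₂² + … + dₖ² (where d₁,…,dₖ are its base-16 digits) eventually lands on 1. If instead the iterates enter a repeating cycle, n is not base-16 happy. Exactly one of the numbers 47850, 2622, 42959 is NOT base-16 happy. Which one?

47850

47850: 47850 → 517 → 29 → 170 → 200 → 208 → 169 → 181 → 146 → 85 → 50 → 13 → 169  — repeats 169 (not base-16 happy)
2622: 2622 → 305 → 11 → 121 → 130 → 68 → 32 → 4 → 16 → 1  — reaches 1 (base-16 happy)
42959: 42959 → 518 → 40 → 68 → 32 → 4 → 16 → 1  — reaches 1 (base-16 happy)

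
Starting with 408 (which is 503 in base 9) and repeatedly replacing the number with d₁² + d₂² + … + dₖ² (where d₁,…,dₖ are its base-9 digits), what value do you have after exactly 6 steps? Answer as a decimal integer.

408 = (5,0,3)_9 → 5² + 0² + 3² = 34
34 = (3,7)_9 → 3² + 7² = 58
58 = (6,4)_9 → 6² + 4² = 52
52 = (5,7)_9 → 5² + 7² = 74
74 = (8,2)_9 → 8² + 2² = 68
68 = (7,5)_9 → 7² + 5² = 74

74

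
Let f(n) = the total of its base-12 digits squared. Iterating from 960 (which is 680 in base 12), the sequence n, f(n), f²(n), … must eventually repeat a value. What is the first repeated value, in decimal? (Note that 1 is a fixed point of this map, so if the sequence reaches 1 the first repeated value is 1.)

100

960 = (6,8,0)_12 → 6² + 8² + 0² = 36 + 64 + 0 = 100
100 = (8,4)_12 → 8² + 4² = 64 + 16 = 80
80 = (6,8)_12 → 6² + 8² = 36 + 64 = 100  — 100 already appeared earlier.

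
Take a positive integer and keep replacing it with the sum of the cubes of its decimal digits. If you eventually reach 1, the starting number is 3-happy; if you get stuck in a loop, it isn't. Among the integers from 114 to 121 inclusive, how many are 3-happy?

114: 114 → 66 → 432 → 99 → 1458 → 702 → 351 → 153 → 153  (repeats 153)
115: 115 → 127 → 352 → 160 → 217 → 352  (repeats 352)
116: 116 → 218 → 521 → 134 → 92 → 737 → 713 → 371 → 371  (repeats 371)
117: 117 → 345 → 216 → 225 → 141 → 66 → 432 → 99 → 1458 → 702 → 351 → 153 → 153  (repeats 153)
118: 118 → 514 → 190 → 730 → 370 → 370  (repeats 370)
119: 119 → 731 → 371 → 371  (repeats 371)
120: 120 → 9 → 729 → 1080 → 513 → 153 → 153  (repeats 153)
121: 121 → 10 → 1  (reaches 1)
3-happy: 121

1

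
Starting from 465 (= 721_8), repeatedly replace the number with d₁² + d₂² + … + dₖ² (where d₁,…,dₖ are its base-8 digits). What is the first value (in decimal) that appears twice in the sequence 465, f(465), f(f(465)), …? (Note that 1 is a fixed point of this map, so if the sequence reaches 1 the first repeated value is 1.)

4

465 = (7,2,1)_8 → 7² + 2² + 1² = 49 + 4 + 1 = 54
54 = (6,6)_8 → 6² + 6² = 36 + 36 = 72
72 = (1,1,0)_8 → 1² + 1² + 0² = 1 + 1 + 0 = 2
2 = (2)_8 → 2² = 4
4 = (4)_8 → 4² = 16
16 = (2,0)_8 → 2² + 0² = 4 + 0 = 4  — 4 already appeared earlier.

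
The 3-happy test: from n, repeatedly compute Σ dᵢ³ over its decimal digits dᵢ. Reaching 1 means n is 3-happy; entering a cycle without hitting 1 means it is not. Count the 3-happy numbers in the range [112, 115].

112: 112 → 10 → 1  (reaches 1)
113: 113 → 29 → 737 → 713 → 371 → 371  (repeats 371)
114: 114 → 66 → 432 → 99 → 1458 → 702 → 351 → 153 → 153  (repeats 153)
115: 115 → 127 → 352 → 160 → 217 → 352  (repeats 352)
3-happy: 112

1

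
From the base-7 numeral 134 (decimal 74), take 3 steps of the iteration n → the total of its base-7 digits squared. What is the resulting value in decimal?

52

74 = (1,3,4)_7 → 1² + 3² + 4² = 26
26 = (3,5)_7 → 3² + 5² = 34
34 = (4,6)_7 → 4² + 6² = 52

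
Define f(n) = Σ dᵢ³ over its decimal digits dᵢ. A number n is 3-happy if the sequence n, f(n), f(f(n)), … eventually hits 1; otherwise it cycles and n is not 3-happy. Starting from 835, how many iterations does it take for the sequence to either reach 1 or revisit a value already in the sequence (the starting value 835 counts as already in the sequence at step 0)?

835 → 8³ + 3³ + 5³ = 512 + 27 + 125 = 664
664 → 6³ + 6³ + 4³ = 216 + 216 + 64 = 496
496 → 4³ + 9³ + 6³ = 64 + 729 + 216 = 1009
1009 → 1³ + 0³ + 0³ + 9³ = 1 + 0 + 0 + 729 = 730
730 → 7³ + 3³ + 0³ = 343 + 27 + 0 = 370
370 → 3³ + 7³ + 0³ = 27 + 343 + 0 = 370  — 370 repeats.
That took 6 steps.

6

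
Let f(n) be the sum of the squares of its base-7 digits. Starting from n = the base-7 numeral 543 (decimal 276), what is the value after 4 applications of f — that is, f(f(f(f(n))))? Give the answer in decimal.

16

276 = (5,4,3)_7 → 50
50 = (1,0,1)_7 → 2
2 = (2)_7 → 4
4 = (4)_7 → 16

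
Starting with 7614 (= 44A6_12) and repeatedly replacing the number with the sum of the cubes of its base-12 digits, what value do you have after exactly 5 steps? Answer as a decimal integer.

8

7614 = (4,4,10,6)_12 → 4³ + 4³ + 10³ + 6³ = 1344
1344 = (9,4,0)_12 → 9³ + 4³ + 0³ = 793
793 = (5,6,1)_12 → 5³ + 6³ + 1³ = 342
342 = (2,4,6)_12 → 2³ + 4³ + 6³ = 288
288 = (2,0,0)_12 → 2³ + 0³ + 0³ = 8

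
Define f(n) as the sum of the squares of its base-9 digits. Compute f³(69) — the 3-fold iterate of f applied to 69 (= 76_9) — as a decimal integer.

65

69 = (7,6)_9 → 85
85 = (1,0,4)_9 → 17
17 = (1,8)_9 → 65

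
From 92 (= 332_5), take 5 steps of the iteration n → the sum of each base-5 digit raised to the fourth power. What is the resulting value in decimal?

594

92 = (3,3,2)_5 → 3⁴ + 3⁴ + 2⁴ = 81 + 81 + 16 = 178
178 = (1,2,0,3)_5 → 1⁴ + 2⁴ + 0⁴ + 3⁴ = 1 + 16 + 0 + 81 = 98
98 = (3,4,3)_5 → 3⁴ + 4⁴ + 3⁴ = 81 + 256 + 81 = 418
418 = (3,1,3,3)_5 → 3⁴ + 1⁴ + 3⁴ + 3⁴ = 81 + 1 + 81 + 81 = 244
244 = (1,4,3,4)_5 → 1⁴ + 4⁴ + 3⁴ + 4⁴ = 1 + 256 + 81 + 256 = 594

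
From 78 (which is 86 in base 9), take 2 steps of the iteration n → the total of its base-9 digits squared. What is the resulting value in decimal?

78 = (8,6)_9 → 8² + 6² = 100
100 = (1,2,1)_9 → 1² + 2² + 1² = 6

6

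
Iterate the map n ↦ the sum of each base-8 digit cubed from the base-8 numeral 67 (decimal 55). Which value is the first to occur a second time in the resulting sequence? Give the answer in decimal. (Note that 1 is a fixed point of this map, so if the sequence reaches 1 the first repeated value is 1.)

559

55 = (6,7)_8 → 6³ + 7³ = 559
559 = (1,0,5,7)_8 → 1³ + 0³ + 5³ + 7³ = 469
469 = (7,2,5)_8 → 7³ + 2³ + 5³ = 476
476 = (7,3,4)_8 → 7³ + 3³ + 4³ = 434
434 = (6,6,2)_8 → 6³ + 6³ + 2³ = 440
440 = (6,7,0)_8 → 6³ + 7³ + 0³ = 559  — 559 already appeared earlier.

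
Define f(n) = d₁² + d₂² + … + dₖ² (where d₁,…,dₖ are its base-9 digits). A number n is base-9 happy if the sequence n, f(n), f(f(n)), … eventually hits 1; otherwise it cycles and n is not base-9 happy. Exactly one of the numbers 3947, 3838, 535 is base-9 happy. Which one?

3947

3947: 3947 → 95 → 27 → 9 → 1  — reaches 1 (base-9 happy)
3838: 3838 → 54 → 36 → 16 → 50 → 50  — repeats 50 (not base-9 happy)
535: 535 → 77 → 89 → 65 → 53 → 89  — repeats 89 (not base-9 happy)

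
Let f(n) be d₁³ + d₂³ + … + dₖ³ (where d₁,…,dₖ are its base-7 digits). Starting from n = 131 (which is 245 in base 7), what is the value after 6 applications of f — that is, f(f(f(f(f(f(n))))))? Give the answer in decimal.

251

131 = (2,4,5)_7 → 2³ + 4³ + 5³ = 197
197 = (4,0,1)_7 → 4³ + 0³ + 1³ = 65
65 = (1,2,2)_7 → 1³ + 2³ + 2³ = 17
17 = (2,3)_7 → 2³ + 3³ = 35
35 = (5,0)_7 → 5³ + 0³ = 125
125 = (2,3,6)_7 → 2³ + 3³ + 6³ = 251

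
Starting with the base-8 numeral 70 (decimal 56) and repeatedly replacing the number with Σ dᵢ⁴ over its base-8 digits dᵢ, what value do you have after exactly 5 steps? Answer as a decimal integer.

56 = (7,0)_8 → 7⁴ + 0⁴ = 2401
2401 = (4,5,4,1)_8 → 4⁴ + 5⁴ + 4⁴ + 1⁴ = 1138
1138 = (2,1,6,2)_8 → 2⁴ + 1⁴ + 6⁴ + 2⁴ = 1329
1329 = (2,4,6,1)_8 → 2⁴ + 4⁴ + 6⁴ + 1⁴ = 1569
1569 = (3,0,4,1)_8 → 3⁴ + 0⁴ + 4⁴ + 1⁴ = 338

338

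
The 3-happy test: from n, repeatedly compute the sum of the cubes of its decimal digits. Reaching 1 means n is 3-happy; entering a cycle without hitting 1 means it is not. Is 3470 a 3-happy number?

3470 → 434
434 → 155
155 → 251
251 → 134
134 → 92
92 → 737
737 → 713
713 → 371
371 → 371  — 371 already seen; the sequence cycles without reaching 1.

not 3-happy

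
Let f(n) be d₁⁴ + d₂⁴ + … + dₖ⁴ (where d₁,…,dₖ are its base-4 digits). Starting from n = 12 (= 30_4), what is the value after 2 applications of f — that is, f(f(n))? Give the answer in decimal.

3

12 = (3,0)_4 → 3⁴ + 0⁴ = 81 + 0 = 81
81 = (1,1,0,1)_4 → 1⁴ + 1⁴ + 0⁴ + 1⁴ = 1 + 1 + 0 + 1 = 3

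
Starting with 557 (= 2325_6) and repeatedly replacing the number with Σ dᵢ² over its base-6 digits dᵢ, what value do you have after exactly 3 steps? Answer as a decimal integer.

557 = (2,3,2,5)_6 → 2² + 3² + 2² + 5² = 42
42 = (1,1,0)_6 → 1² + 1² + 0² = 2
2 = (2)_6 → 2² = 4

4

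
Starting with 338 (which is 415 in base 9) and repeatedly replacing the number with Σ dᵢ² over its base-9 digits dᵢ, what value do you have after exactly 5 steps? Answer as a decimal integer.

338 = (4,1,5)_9 → 4² + 1² + 5² = 42
42 = (4,6)_9 → 4² + 6² = 52
52 = (5,7)_9 → 5² + 7² = 74
74 = (8,2)_9 → 8² + 2² = 68
68 = (7,5)_9 → 7² + 5² = 74

74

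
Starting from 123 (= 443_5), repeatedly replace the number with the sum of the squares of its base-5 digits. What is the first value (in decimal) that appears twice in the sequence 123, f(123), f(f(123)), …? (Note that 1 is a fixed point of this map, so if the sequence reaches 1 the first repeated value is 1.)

1

123 = (4,4,3)_5 → 4² + 4² + 3² = 16 + 16 + 9 = 41
41 = (1,3,1)_5 → 1² + 3² + 1² = 1 + 9 + 1 = 11
11 = (2,1)_5 → 2² + 1² = 4 + 1 = 5
5 = (1,0)_5 → 1² + 0² = 1 + 0 = 1  — reached the fixed point 1.
1 → 1, so 1 is the first repeated value.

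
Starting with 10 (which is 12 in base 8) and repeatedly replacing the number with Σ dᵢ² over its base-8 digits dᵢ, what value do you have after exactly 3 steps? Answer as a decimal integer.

10 = (1,2)_8 → 1² + 2² = 5
5 = (5)_8 → 5² = 25
25 = (3,1)_8 → 3² + 1² = 10

10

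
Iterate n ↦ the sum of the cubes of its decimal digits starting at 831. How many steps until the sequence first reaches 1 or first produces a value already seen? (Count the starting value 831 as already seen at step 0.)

831 → 8³ + 3³ + 1³ = 540
540 → 5³ + 4³ + 0³ = 189
189 → 1³ + 8³ + 9³ = 1242
1242 → 1³ + 2³ + 4³ + 2³ = 81
81 → 8³ + 1³ = 513
513 → 5³ + 1³ + 3³ = 153
153 → 1³ + 5³ + 3³ = 153  — 153 repeats.
That took 7 steps.

7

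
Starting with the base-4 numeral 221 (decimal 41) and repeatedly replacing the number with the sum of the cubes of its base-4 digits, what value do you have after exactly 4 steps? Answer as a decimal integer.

41 = (2,2,1)_4 → 17
17 = (1,0,1)_4 → 2
2 = (2)_4 → 8
8 = (2,0)_4 → 8

8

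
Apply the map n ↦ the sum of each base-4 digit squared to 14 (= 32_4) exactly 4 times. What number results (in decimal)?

4

14 = (3,2)_4 → 3² + 2² = 9 + 4 = 13
13 = (3,1)_4 → 3² + 1² = 9 + 1 = 10
10 = (2,2)_4 → 2² + 2² = 4 + 4 = 8
8 = (2,0)_4 → 2² + 0² = 4 + 0 = 4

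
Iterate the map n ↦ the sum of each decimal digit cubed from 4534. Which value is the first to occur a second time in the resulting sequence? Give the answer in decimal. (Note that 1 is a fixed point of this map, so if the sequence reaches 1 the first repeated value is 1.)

4534 → 280
280 → 520
520 → 133
133 → 55
55 → 250
250 → 133  — 133 already appeared earlier.

133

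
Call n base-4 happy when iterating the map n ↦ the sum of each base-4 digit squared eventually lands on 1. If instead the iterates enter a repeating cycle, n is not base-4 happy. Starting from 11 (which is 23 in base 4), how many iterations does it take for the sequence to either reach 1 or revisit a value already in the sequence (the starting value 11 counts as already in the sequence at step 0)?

11 = (2,3)_4 → 2² + 3² = 4 + 9 = 13
13 = (3,1)_4 → 3² + 1² = 9 + 1 = 10
10 = (2,2)_4 → 2² + 2² = 4 + 4 = 8
8 = (2,0)_4 → 2² + 0² = 4 + 0 = 4
4 = (1,0)_4 → 1² + 0² = 1 + 0 = 1  — reached 1.
That took 5 steps.

5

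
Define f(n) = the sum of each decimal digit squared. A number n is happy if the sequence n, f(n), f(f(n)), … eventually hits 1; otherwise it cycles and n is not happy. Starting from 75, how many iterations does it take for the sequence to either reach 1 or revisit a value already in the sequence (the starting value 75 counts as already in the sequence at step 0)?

12

75 → 7² + 5² = 49 + 25 = 74
74 → 7² + 4² = 49 + 16 = 65
65 → 6² + 5² = 36 + 25 = 61
61 → 6² + 1² = 36 + 1 = 37
37 → 3² + 7² = 9 + 49 = 58
58 → 5² + 8² = 25 + 64 = 89
89 → 8² + 9² = 64 + 81 = 145
145 → 1² + 4² + 5² = 1 + 16 + 25 = 42
42 → 4² + 2² = 16 + 4 = 20
20 → 2² + 0² = 4 + 0 = 4
4 → 4² = 16
16 → 1² + 6² = 1 + 36 = 37  — 37 repeats.
That took 12 steps.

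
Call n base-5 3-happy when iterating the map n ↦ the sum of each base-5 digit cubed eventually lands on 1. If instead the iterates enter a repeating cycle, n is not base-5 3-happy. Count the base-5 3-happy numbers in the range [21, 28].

21: 21 → 65 → 35 → 9 → 65  — not base-5 3-happy
22: 22 → 72 → 80 → 28 → 28  — not base-5 3-happy
23: 23 → 91 → 55 → 9 → 65 → 35 → 9  — not base-5 3-happy
24: 24 → 128 → 28 → 28  — not base-5 3-happy
25: 25 → 1  — base-5 3-happy
26: 26 → 2 → 8 → 28 → 28  — not base-5 3-happy
27: 27 → 9 → 65 → 35 → 9  — not base-5 3-happy
28: 28 → 28  — not base-5 3-happy
base-5 3-happy: 25

1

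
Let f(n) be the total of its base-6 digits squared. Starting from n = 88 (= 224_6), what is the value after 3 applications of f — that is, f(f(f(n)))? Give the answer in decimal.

88 = (2,2,4)_6 → 2² + 2² + 4² = 24
24 = (4,0)_6 → 4² + 0² = 16
16 = (2,4)_6 → 2² + 4² = 20

20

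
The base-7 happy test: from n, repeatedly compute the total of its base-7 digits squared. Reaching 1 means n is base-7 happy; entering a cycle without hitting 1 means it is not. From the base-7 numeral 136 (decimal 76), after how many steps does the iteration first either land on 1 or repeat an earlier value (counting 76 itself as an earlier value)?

76 = (1,3,6)_7 → 1² + 3² + 6² = 1 + 9 + 36 = 46
46 = (6,4)_7 → 6² + 4² = 36 + 16 = 52
52 = (1,0,3)_7 → 1² + 0² + 3² = 1 + 0 + 9 = 10
10 = (1,3)_7 → 1² + 3² = 1 + 9 = 10  — 10 repeats.
That took 4 steps.

4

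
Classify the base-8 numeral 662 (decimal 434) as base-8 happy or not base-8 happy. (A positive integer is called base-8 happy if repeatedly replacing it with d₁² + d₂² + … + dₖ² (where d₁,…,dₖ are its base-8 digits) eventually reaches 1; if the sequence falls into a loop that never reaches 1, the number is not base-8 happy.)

base-8 happy

434 = (6,6,2)_8 → 6² + 6² + 2² = 76
76 = (1,1,4)_8 → 1² + 1² + 4² = 18
18 = (2,2)_8 → 2² + 2² = 8
8 = (1,0)_8 → 1² + 0² = 1  — reached 1.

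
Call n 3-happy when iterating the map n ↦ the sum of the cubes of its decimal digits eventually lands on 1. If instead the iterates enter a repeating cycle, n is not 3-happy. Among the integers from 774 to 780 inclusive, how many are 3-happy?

1

774: 774 → 750 → 468 → 792 → 1080 → 513 → 153 → 153  — not 3-happy
775: 775 → 811 → 514 → 190 → 730 → 370 → 370  — not 3-happy
776: 776 → 902 → 737 → 713 → 371 → 371  — not 3-happy
777: 777 → 1029 → 738 → 882 → 1032 → 36 → 243 → 99 → 1458 → 702 → 351 → 153 → 153  — not 3-happy
778: 778 → 1198 → 1243 → 100 → 1  — 3-happy
779: 779 → 1415 → 191 → 731 → 371 → 371  — not 3-happy
780: 780 → 855 → 762 → 567 → 684 → 792 → 1080 → 513 → 153 → 153  — not 3-happy
3-happy: 778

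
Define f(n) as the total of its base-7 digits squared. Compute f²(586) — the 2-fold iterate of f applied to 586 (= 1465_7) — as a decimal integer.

18

586 = (1,4,6,5)_7 → 1² + 4² + 6² + 5² = 78
78 = (1,4,1)_7 → 1² + 4² + 1² = 18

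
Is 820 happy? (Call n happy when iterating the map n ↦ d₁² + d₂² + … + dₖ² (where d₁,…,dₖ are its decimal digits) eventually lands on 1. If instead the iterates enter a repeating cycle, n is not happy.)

820 → 68
68 → 100
100 → 1  — reached 1.

happy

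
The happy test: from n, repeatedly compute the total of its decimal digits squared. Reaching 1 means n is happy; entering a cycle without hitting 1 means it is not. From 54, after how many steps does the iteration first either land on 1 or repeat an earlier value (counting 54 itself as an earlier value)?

15

54 → 5² + 4² = 41
41 → 4² + 1² = 17
17 → 1² + 7² = 50
50 → 5² + 0² = 25
25 → 2² + 5² = 29
29 → 2² + 9² = 85
85 → 8² + 5² = 89
89 → 8² + 9² = 145
145 → 1² + 4² + 5² = 42
42 → 4² + 2² = 20
20 → 2² + 0² = 4
4 → 4² = 16
16 → 1² + 6² = 37
37 → 3² + 7² = 58
58 → 5² + 8² = 89  — 89 repeats.
That took 15 steps.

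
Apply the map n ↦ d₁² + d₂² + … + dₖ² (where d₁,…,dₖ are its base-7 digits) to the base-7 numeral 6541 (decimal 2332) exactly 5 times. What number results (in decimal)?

2332 = (6,5,4,1)_7 → 78
78 = (1,4,1)_7 → 18
18 = (2,4)_7 → 20
20 = (2,6)_7 → 40
40 = (5,5)_7 → 50

50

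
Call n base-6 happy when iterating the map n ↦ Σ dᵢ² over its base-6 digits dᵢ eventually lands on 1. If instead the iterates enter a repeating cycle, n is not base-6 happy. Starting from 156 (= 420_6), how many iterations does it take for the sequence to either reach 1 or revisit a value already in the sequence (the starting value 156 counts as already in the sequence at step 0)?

9

156 = (4,2,0)_6 → 4² + 2² + 0² = 16 + 4 + 0 = 20
20 = (3,2)_6 → 3² + 2² = 9 + 4 = 13
13 = (2,1)_6 → 2² + 1² = 4 + 1 = 5
5 = (5)_6 → 5² = 25
25 = (4,1)_6 → 4² + 1² = 16 + 1 = 17
17 = (2,5)_6 → 2² + 5² = 4 + 25 = 29
29 = (4,5)_6 → 4² + 5² = 16 + 25 = 41
41 = (1,0,5)_6 → 1² + 0² + 5² = 1 + 0 + 25 = 26
26 = (4,2)_6 → 4² + 2² = 16 + 4 = 20  — 20 repeats.
That took 9 steps.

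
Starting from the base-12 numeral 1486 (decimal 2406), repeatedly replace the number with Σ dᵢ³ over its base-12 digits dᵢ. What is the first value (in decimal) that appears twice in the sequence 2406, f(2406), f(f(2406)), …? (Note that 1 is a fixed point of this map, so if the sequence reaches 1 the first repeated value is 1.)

2406 = (1,4,8,6)_12 → 793
793 = (5,6,1)_12 → 342
342 = (2,4,6)_12 → 288
288 = (2,0,0)_12 → 8
8 = (8)_12 → 512
512 = (3,6,8)_12 → 755
755 = (5,2,11)_12 → 1464
1464 = (10,2,0)_12 → 1008
1008 = (7,0,0)_12 → 343
343 = (2,4,7)_12 → 415
415 = (2,10,7)_12 → 1351
1351 = (9,4,7)_12 → 1136
1136 = (7,10,8)_12 → 1855
1855 = (1,0,10,7)_12 → 1344
1344 = (9,4,0)_12 → 793  — 793 already appeared earlier.

793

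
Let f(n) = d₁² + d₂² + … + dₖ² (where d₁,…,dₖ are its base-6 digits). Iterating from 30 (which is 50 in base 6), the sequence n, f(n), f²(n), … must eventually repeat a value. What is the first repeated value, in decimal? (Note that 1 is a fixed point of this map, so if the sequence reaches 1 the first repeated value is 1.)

30 = (5,0)_6 → 25
25 = (4,1)_6 → 17
17 = (2,5)_6 → 29
29 = (4,5)_6 → 41
41 = (1,0,5)_6 → 26
26 = (4,2)_6 → 20
20 = (3,2)_6 → 13
13 = (2,1)_6 → 5
5 = (5)_6 → 25  — 25 already appeared earlier.

25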